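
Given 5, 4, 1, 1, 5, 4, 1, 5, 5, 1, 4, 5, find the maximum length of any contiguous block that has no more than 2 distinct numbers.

[5] 1 distinct, len 1
[5, 4] 2 distinct, len 2
[4, 1] 2 distinct, len 2
[4, 1, 1] 2 distinct, len 3
[1, 1, 5] 2 distinct, len 3
[5, 4] 2 distinct, len 2
[4, 1] 2 distinct, len 2
[1, 5] 2 distinct, len 2
[1, 5, 5] 2 distinct, len 3
[1, 5, 5, 1] 2 distinct, len 4
[1, 4] 2 distinct, len 2
[4, 5] 2 distinct, len 2
Longest length with ≤2 distinct: 4.

4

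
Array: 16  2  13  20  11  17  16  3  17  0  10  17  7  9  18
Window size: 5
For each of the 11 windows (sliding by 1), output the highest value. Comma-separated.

[16, 2, 13, 20, 11] → max 20
[2, 13, 20, 11, 17] → max 20
[13, 20, 11, 17, 16] → max 20
[20, 11, 17, 16, 3] → max 20
[11, 17, 16, 3, 17] → max 17
[17, 16, 3, 17, 0] → max 17
[16, 3, 17, 0, 10] → max 17
[3, 17, 0, 10, 17] → max 17
[17, 0, 10, 17, 7] → max 17
[0, 10, 17, 7, 9] → max 17
[10, 17, 7, 9, 18] → max 18

20, 20, 20, 20, 17, 17, 17, 17, 17, 17, 18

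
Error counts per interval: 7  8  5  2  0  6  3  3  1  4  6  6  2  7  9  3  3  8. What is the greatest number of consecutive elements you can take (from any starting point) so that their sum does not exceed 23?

7

→ 7: sum 7, len 1
→ 8: sum 15, len 2
→ 5: sum 20, len 3
→ 2: sum 22, len 4
→ 0: sum 22, len 5
→ 6 (dropped 7): sum 21, len 5
→ 3 (dropped 8): sum 16, len 5
→ 3: sum 19, len 6
→ 1: sum 20, len 7
→ 4 (dropped 5): sum 19, len 7
→ 6 (dropped 2): sum 23, len 7
→ 6 (dropped 0, 6): sum 23, len 6
→ 2 (dropped 3): sum 22, len 6
→ 7 (dropped 3, 1, 4): sum 21, len 4
→ 9 (dropped 6, 6): sum 18, len 3
→ 3: sum 21, len 4
→ 3 (dropped 2): sum 22, len 4
→ 8 (dropped 7): sum 23, len 4
Longest length seen: 7.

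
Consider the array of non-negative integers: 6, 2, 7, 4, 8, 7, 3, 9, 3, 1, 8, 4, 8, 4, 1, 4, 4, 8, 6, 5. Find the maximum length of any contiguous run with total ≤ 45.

10

add 6: [6] sum 6, len 1
add 2: [6, 2] sum 8, len 2
add 7: [6, 2, 7] sum 15, len 3
add 4: [6, 2, 7, 4] sum 19, len 4
add 8: [6, 2, 7, 4, 8] sum 27, len 5
add 7: [6, 2, 7, 4, 8, 7] sum 34, len 6
add 3: [6, 2, 7, 4, 8, 7, 3] sum 37, len 7
add 9: [2, 7, 4, 8, 7, 3, 9] sum 40, len 7
add 3: [2, 7, 4, 8, 7, 3, 9, 3] sum 43, len 8
add 1: [2, 7, 4, 8, 7, 3, 9, 3, 1] sum 44, len 9
add 8: [4, 8, 7, 3, 9, 3, 1, 8] sum 43, len 8
add 4: [8, 7, 3, 9, 3, 1, 8, 4] sum 43, len 8
add 8: [7, 3, 9, 3, 1, 8, 4, 8] sum 43, len 8
add 4: [3, 9, 3, 1, 8, 4, 8, 4] sum 40, len 8
add 1: [3, 9, 3, 1, 8, 4, 8, 4, 1] sum 41, len 9
add 4: [3, 9, 3, 1, 8, 4, 8, 4, 1, 4] sum 45, len 10
add 4: [3, 1, 8, 4, 8, 4, 1, 4, 4] sum 37, len 9
add 8: [3, 1, 8, 4, 8, 4, 1, 4, 4, 8] sum 45, len 10
add 6: [4, 8, 4, 1, 4, 4, 8, 6] sum 39, len 8
add 5: [4, 8, 4, 1, 4, 4, 8, 6, 5] sum 44, len 9
Longest length seen: 10.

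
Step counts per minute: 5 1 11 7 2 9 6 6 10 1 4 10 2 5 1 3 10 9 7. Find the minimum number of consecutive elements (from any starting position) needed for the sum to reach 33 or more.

add 5: running sum 5 < 33
add 1: running sum 6 < 33
add 11: running sum 17 < 33
add 7: running sum 24 < 33
add 2: running sum 26 < 33
add 9: shortest ending here [5, 1, 11, 7, 2, 9] sum 35, len 6
add 6: shortest ending here [11, 7, 2, 9, 6] sum 35, len 5
add 6: shortest ending here [11, 7, 2, 9, 6, 6] sum 41, len 6
add 10: shortest ending here [2, 9, 6, 6, 10] sum 33, len 5
add 1: shortest ending here [2, 9, 6, 6, 10, 1] sum 34, len 6
add 4: shortest ending here [9, 6, 6, 10, 1, 4] sum 36, len 6
add 10: shortest ending here [6, 6, 10, 1, 4, 10] sum 37, len 6
add 2: shortest ending here [6, 10, 1, 4, 10, 2] sum 33, len 6
add 5: shortest ending here [6, 10, 1, 4, 10, 2, 5] sum 38, len 7
add 1: shortest ending here [10, 1, 4, 10, 2, 5, 1] sum 33, len 7
add 3: shortest ending here [10, 1, 4, 10, 2, 5, 1, 3] sum 36, len 8
add 10: shortest ending here [4, 10, 2, 5, 1, 3, 10] sum 35, len 7
add 9: shortest ending here [10, 2, 5, 1, 3, 10, 9] sum 40, len 7
add 7: shortest ending here [5, 1, 3, 10, 9, 7] sum 35, len 6
Shortest qualifying length: 5.

5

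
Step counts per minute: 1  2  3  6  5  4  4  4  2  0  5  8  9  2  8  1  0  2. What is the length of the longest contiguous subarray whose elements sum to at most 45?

12

[1] sum 1 len 1
[1, 2] sum 3 len 2
[1, 2, 3] sum 6 len 3
[1, 2, 3, 6] sum 12 len 4
[1, 2, 3, 6, 5] sum 17 len 5
[1, 2, 3, 6, 5, 4] sum 21 len 6
[1, 2, 3, 6, 5, 4, 4] sum 25 len 7
[1, 2, 3, 6, 5, 4, 4, 4] sum 29 len 8
[1, 2, 3, 6, 5, 4, 4, 4, 2] sum 31 len 9
[1, 2, 3, 6, 5, 4, 4, 4, 2, 0] sum 31 len 10
[1, 2, 3, 6, 5, 4, 4, 4, 2, 0, 5] sum 36 len 11
[1, 2, 3, 6, 5, 4, 4, 4, 2, 0, 5, 8] sum 44 len 12
[5, 4, 4, 4, 2, 0, 5, 8, 9] sum 41 len 9
[5, 4, 4, 4, 2, 0, 5, 8, 9, 2] sum 43 len 10
[4, 4, 2, 0, 5, 8, 9, 2, 8] sum 42 len 9
[4, 4, 2, 0, 5, 8, 9, 2, 8, 1] sum 43 len 10
[4, 4, 2, 0, 5, 8, 9, 2, 8, 1, 0] sum 43 len 11
[4, 4, 2, 0, 5, 8, 9, 2, 8, 1, 0, 2] sum 45 len 12
Longest length seen: 12.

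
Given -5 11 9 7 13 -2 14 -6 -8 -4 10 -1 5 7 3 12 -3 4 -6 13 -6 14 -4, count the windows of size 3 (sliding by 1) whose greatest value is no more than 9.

-5 11 9 → max 11
11 9 7 → max 11
9 7 13 → max 13
7 13 -2 → max 13
13 -2 14 → max 14
-2 14 -6 → max 14
14 -6 -8 → max 14
-6 -8 -4 → max -4  ≤ 9 ✓
-8 -4 10 → max 10
-4 10 -1 → max 10
10 -1 5 → max 10
-1 5 7 → max 7  ≤ 9 ✓
5 7 3 → max 7  ≤ 9 ✓
7 3 12 → max 12
3 12 -3 → max 12
12 -3 4 → max 12
-3 4 -6 → max 4  ≤ 9 ✓
4 -6 13 → max 13
-6 13 -6 → max 13
13 -6 14 → max 14
-6 14 -4 → max 14
4 windows satisfy the condition.

4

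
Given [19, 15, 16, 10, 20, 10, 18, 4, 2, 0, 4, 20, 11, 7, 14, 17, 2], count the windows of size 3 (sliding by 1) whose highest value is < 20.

9

19 15 16 → max 19  < 20 ✓
15 16 10 → max 16  < 20 ✓
16 10 20 → max 20
10 20 10 → max 20
20 10 18 → max 20
10 18 4 → max 18  < 20 ✓
18 4 2 → max 18  < 20 ✓
4 2 0 → max 4  < 20 ✓
2 0 4 → max 4  < 20 ✓
0 4 20 → max 20
4 20 11 → max 20
20 11 7 → max 20
11 7 14 → max 14  < 20 ✓
7 14 17 → max 17  < 20 ✓
14 17 2 → max 17  < 20 ✓
9 windows satisfy the condition.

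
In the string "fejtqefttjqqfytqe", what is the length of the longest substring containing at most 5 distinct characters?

Extend right; when distinct count exceeds 5, shrink from the left:
[f] 1 distinct, len 1
[f, e] 2 distinct, len 2
[f, e, j] 3 distinct, len 3
[f, e, j, t] 4 distinct, len 4
[f, e, j, t, q] 5 distinct, len 5
[f, e, j, t, q, e] 5 distinct, len 6
[f, e, j, t, q, e, f] 5 distinct, len 7
[f, e, j, t, q, e, f, t] 5 distinct, len 8
[f, e, j, t, q, e, f, t, t] 5 distinct, len 9
[f, e, j, t, q, e, f, t, t, j] 5 distinct, len 10
[f, e, j, t, q, e, f, t, t, j, q] 5 distinct, len 11
[f, e, j, t, q, e, f, t, t, j, q, q] 5 distinct, len 12
[f, e, j, t, q, e, f, t, t, j, q, q, f] 5 distinct, len 13
[f, t, t, j, q, q, f, y] 5 distinct, len 8
[f, t, t, j, q, q, f, y, t] 5 distinct, len 9
[f, t, t, j, q, q, f, y, t, q] 5 distinct, len 10
[q, q, f, y, t, q, e] 5 distinct, len 7
Longest length with ≤5 distinct: 13.

13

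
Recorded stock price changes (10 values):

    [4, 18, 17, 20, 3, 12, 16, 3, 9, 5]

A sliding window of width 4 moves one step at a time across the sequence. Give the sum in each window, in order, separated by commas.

59, 58, 52, 51, 34, 40, 33

[4, 18, 17, 20] → sum 59
[18, 17, 20, 3] → sum 58
[17, 20, 3, 12] → sum 52
[20, 3, 12, 16] → sum 51
[3, 12, 16, 3] → sum 34
[12, 16, 3, 9] → sum 40
[16, 3, 9, 5] → sum 33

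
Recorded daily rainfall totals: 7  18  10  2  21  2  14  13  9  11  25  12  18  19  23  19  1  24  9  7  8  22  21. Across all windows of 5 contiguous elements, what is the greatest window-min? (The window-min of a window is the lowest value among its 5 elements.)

12

[7, 18, 10, 2, 21] → min 2
[18, 10, 2, 21, 2] → min 2
[10, 2, 21, 2, 14] → min 2
[2, 21, 2, 14, 13] → min 2
[21, 2, 14, 13, 9] → min 2
[2, 14, 13, 9, 11] → min 2
[14, 13, 9, 11, 25] → min 9
[13, 9, 11, 25, 12] → min 9
[9, 11, 25, 12, 18] → min 9
[11, 25, 12, 18, 19] → min 11
[25, 12, 18, 19, 23] → min 12
[12, 18, 19, 23, 19] → min 12
[18, 19, 23, 19, 1] → min 1
[19, 23, 19, 1, 24] → min 1
[23, 19, 1, 24, 9] → min 1
[19, 1, 24, 9, 7] → min 1
[1, 24, 9, 7, 8] → min 1
[24, 9, 7, 8, 22] → min 7
[9, 7, 8, 22, 21] → min 7
Greatest of these is 12.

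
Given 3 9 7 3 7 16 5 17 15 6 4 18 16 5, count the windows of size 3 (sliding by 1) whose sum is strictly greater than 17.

[3, 9, 7] → sum 19  > 17 ✓
[9, 7, 3] → sum 19  > 17 ✓
[7, 3, 7] → sum 17
[3, 7, 16] → sum 26  > 17 ✓
[7, 16, 5] → sum 28  > 17 ✓
[16, 5, 17] → sum 38  > 17 ✓
[5, 17, 15] → sum 37  > 17 ✓
[17, 15, 6] → sum 38  > 17 ✓
[15, 6, 4] → sum 25  > 17 ✓
[6, 4, 18] → sum 28  > 17 ✓
[4, 18, 16] → sum 38  > 17 ✓
[18, 16, 5] → sum 39  > 17 ✓
11 windows satisfy the condition.

11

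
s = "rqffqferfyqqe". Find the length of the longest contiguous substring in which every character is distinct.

5

[r] len 1
[r, q] len 2
[r, q, f] len 3
[f] len 1
[f, q] len 2
[q, f] len 2
[q, f, e] len 3
[q, f, e, r] len 4
[e, r, f] len 3
[e, r, f, y] len 4
[e, r, f, y, q] len 5
[q] len 1
[q, e] len 2
Longest all-distinct length: 5.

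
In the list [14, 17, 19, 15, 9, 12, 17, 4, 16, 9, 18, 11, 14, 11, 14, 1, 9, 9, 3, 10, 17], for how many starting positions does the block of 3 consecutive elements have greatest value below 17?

9

[14, 17, 19] → max 19
[17, 19, 15] → max 19
[19, 15, 9] → max 19
[15, 9, 12] → max 15  < 17 ✓
[9, 12, 17] → max 17
[12, 17, 4] → max 17
[17, 4, 16] → max 17
[4, 16, 9] → max 16  < 17 ✓
[16, 9, 18] → max 18
[9, 18, 11] → max 18
[18, 11, 14] → max 18
[11, 14, 11] → max 14  < 17 ✓
[14, 11, 14] → max 14  < 17 ✓
[11, 14, 1] → max 14  < 17 ✓
[14, 1, 9] → max 14  < 17 ✓
[1, 9, 9] → max 9  < 17 ✓
[9, 9, 3] → max 9  < 17 ✓
[9, 3, 10] → max 10  < 17 ✓
[3, 10, 17] → max 17
9 windows satisfy the condition.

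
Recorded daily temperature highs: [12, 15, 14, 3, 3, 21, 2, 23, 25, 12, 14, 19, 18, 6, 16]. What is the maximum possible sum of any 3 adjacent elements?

60

Each size-3 window and its sum:
12 15 14 → sum 41
15 14 3 → sum 32
14 3 3 → sum 20
3 3 21 → sum 27
3 21 2 → sum 26
21 2 23 → sum 46
2 23 25 → sum 50
23 25 12 → sum 60
25 12 14 → sum 51
12 14 19 → sum 45
14 19 18 → sum 51
19 18 6 → sum 43
18 6 16 → sum 40
Maximum of these is 60.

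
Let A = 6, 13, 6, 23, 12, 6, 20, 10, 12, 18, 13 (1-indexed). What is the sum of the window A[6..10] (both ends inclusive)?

66

Elements at indices 6..10: 6, 20, 10, 12, 18
sum(6, 20, 10, 12, 18) = 66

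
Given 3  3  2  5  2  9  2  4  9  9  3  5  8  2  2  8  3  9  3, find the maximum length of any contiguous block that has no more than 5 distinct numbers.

12

Extend right; when distinct count exceeds 5, shrink from the left:
add 3: window [3] (1 distinct), len 1
add 3: window [3, 3] (1 distinct), len 2
add 2: window [3, 3, 2] (2 distinct), len 3
add 5: window [3, 3, 2, 5] (3 distinct), len 4
add 2: window [3, 3, 2, 5, 2] (3 distinct), len 5
add 9: window [3, 3, 2, 5, 2, 9] (4 distinct), len 6
add 2: window [3, 3, 2, 5, 2, 9, 2] (4 distinct), len 7
add 4: window [3, 3, 2, 5, 2, 9, 2, 4] (5 distinct), len 8
add 9: window [3, 3, 2, 5, 2, 9, 2, 4, 9] (5 distinct), len 9
add 9: window [3, 3, 2, 5, 2, 9, 2, 4, 9, 9] (5 distinct), len 10
add 3: window [3, 3, 2, 5, 2, 9, 2, 4, 9, 9, 3] (5 distinct), len 11
add 5: window [3, 3, 2, 5, 2, 9, 2, 4, 9, 9, 3, 5] (5 distinct), len 12
add 8: window [4, 9, 9, 3, 5, 8] (5 distinct), len 6
add 2: window [9, 9, 3, 5, 8, 2] (5 distinct), len 6
add 2: window [9, 9, 3, 5, 8, 2, 2] (5 distinct), len 7
add 8: window [9, 9, 3, 5, 8, 2, 2, 8] (5 distinct), len 8
add 3: window [9, 9, 3, 5, 8, 2, 2, 8, 3] (5 distinct), len 9
add 9: window [9, 9, 3, 5, 8, 2, 2, 8, 3, 9] (5 distinct), len 10
add 3: window [9, 9, 3, 5, 8, 2, 2, 8, 3, 9, 3] (5 distinct), len 11
Longest length with ≤5 distinct: 12.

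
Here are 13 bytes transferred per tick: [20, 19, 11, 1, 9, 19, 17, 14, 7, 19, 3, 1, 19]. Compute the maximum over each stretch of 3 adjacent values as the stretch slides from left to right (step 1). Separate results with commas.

20, 19, 11, 19, 19, 19, 17, 19, 19, 19, 19

[20, 19, 11] → max 20
[19, 11, 1] → max 19
[11, 1, 9] → max 11
[1, 9, 19] → max 19
[9, 19, 17] → max 19
[19, 17, 14] → max 19
[17, 14, 7] → max 17
[14, 7, 19] → max 19
[7, 19, 3] → max 19
[19, 3, 1] → max 19
[3, 1, 19] → max 19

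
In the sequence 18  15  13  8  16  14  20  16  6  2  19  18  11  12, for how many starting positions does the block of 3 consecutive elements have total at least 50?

18 15 13 → sum 46
15 13 8 → sum 36
13 8 16 → sum 37
8 16 14 → sum 38
16 14 20 → sum 50  ≥ 50 ✓
14 20 16 → sum 50  ≥ 50 ✓
20 16 6 → sum 42
16 6 2 → sum 24
6 2 19 → sum 27
2 19 18 → sum 39
19 18 11 → sum 48
18 11 12 → sum 41
2 windows satisfy the condition.

2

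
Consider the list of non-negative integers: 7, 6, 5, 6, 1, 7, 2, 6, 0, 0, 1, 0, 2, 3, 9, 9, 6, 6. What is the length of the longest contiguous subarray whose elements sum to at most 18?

8

add 7: [7] sum 7, len 1
add 6: [7, 6] sum 13, len 2
add 5: [7, 6, 5] sum 18, len 3
add 6: [6, 5, 6] sum 17, len 3
add 1: [6, 5, 6, 1] sum 18, len 4
add 7: [6, 1, 7] sum 14, len 3
add 2: [6, 1, 7, 2] sum 16, len 4
add 6: [1, 7, 2, 6] sum 16, len 4
add 0: [1, 7, 2, 6, 0] sum 16, len 5
add 0: [1, 7, 2, 6, 0, 0] sum 16, len 6
add 1: [1, 7, 2, 6, 0, 0, 1] sum 17, len 7
add 0: [1, 7, 2, 6, 0, 0, 1, 0] sum 17, len 8
add 2: [7, 2, 6, 0, 0, 1, 0, 2] sum 18, len 8
add 3: [2, 6, 0, 0, 1, 0, 2, 3] sum 14, len 8
add 9: [0, 0, 1, 0, 2, 3, 9] sum 15, len 7
add 9: [9, 9] sum 18, len 2
add 6: [9, 6] sum 15, len 2
add 6: [6, 6] sum 12, len 2
Longest length seen: 8.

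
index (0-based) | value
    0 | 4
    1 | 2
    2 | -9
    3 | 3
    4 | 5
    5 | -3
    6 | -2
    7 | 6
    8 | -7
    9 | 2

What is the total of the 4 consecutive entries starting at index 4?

6

Elements at indices 4..7: 5, -3, -2, 6
sum(5, -3, -2, 6) = 6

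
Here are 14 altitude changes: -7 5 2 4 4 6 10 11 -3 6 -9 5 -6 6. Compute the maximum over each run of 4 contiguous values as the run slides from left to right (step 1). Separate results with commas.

(-7, 5, 2, 4) → max 5
(5, 2, 4, 4) → max 5
(2, 4, 4, 6) → max 6
(4, 4, 6, 10) → max 10
(4, 6, 10, 11) → max 11
(6, 10, 11, -3) → max 11
(10, 11, -3, 6) → max 11
(11, -3, 6, -9) → max 11
(-3, 6, -9, 5) → max 6
(6, -9, 5, -6) → max 6
(-9, 5, -6, 6) → max 6

5, 5, 6, 10, 11, 11, 11, 11, 6, 6, 6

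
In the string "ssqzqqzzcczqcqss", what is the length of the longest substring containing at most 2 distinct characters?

6

Extend right; when distinct count exceeds 2, shrink from the left:
add s: window [s] (1 distinct), len 1
add s: window [s, s] (1 distinct), len 2
add q: window [s, s, q] (2 distinct), len 3
add z: window [q, z] (2 distinct), len 2
add q: window [q, z, q] (2 distinct), len 3
add q: window [q, z, q, q] (2 distinct), len 4
add z: window [q, z, q, q, z] (2 distinct), len 5
add z: window [q, z, q, q, z, z] (2 distinct), len 6
add c: window [z, z, c] (2 distinct), len 3
add c: window [z, z, c, c] (2 distinct), len 4
add z: window [z, z, c, c, z] (2 distinct), len 5
add q: window [z, q] (2 distinct), len 2
add c: window [q, c] (2 distinct), len 2
add q: window [q, c, q] (2 distinct), len 3
add s: window [q, s] (2 distinct), len 2
add s: window [q, s, s] (2 distinct), len 3
Longest length with ≤2 distinct: 6.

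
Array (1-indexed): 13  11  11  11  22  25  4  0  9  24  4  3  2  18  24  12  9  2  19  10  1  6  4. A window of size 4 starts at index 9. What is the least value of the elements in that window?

3

Elements at indices 9..12: 9, 24, 4, 3
min(9, 24, 4, 3) = 3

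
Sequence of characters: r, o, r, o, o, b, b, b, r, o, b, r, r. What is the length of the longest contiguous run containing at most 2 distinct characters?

5

[r] 1 distinct, len 1
[r, o] 2 distinct, len 2
[r, o, r] 2 distinct, len 3
[r, o, r, o] 2 distinct, len 4
[r, o, r, o, o] 2 distinct, len 5
[o, o, b] 2 distinct, len 3
[o, o, b, b] 2 distinct, len 4
[o, o, b, b, b] 2 distinct, len 5
[b, b, b, r] 2 distinct, len 4
[r, o] 2 distinct, len 2
[o, b] 2 distinct, len 2
[b, r] 2 distinct, len 2
[b, r, r] 2 distinct, len 3
Longest length with ≤2 distinct: 5.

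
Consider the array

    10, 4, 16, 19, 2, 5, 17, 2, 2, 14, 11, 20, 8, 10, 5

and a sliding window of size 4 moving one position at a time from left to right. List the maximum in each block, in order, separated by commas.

10 4 16 19 → max 19
4 16 19 2 → max 19
16 19 2 5 → max 19
19 2 5 17 → max 19
2 5 17 2 → max 17
5 17 2 2 → max 17
17 2 2 14 → max 17
2 2 14 11 → max 14
2 14 11 20 → max 20
14 11 20 8 → max 20
11 20 8 10 → max 20
20 8 10 5 → max 20

19, 19, 19, 19, 17, 17, 17, 14, 20, 20, 20, 20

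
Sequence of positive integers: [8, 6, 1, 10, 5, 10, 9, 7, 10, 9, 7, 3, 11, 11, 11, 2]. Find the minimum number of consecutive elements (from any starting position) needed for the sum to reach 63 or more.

8

add 8: running sum 8 < 63
add 6: running sum 14 < 63
add 1: running sum 15 < 63
add 10: running sum 25 < 63
add 5: running sum 30 < 63
add 10: running sum 40 < 63
add 9: running sum 49 < 63
add 7: running sum 56 < 63
add 10: shortest ending here [8, 6, 1, 10, 5, 10, 9, 7, 10] sum 66, len 9
add 9: shortest ending here [6, 1, 10, 5, 10, 9, 7, 10, 9] sum 67, len 9
add 7: shortest ending here [10, 5, 10, 9, 7, 10, 9, 7] sum 67, len 8
add 3: shortest ending here [10, 5, 10, 9, 7, 10, 9, 7, 3] sum 70, len 9
add 11: shortest ending here [10, 9, 7, 10, 9, 7, 3, 11] sum 66, len 8
add 11: shortest ending here [9, 7, 10, 9, 7, 3, 11, 11] sum 67, len 8
add 11: shortest ending here [7, 10, 9, 7, 3, 11, 11, 11] sum 69, len 8
add 2: shortest ending here [10, 9, 7, 3, 11, 11, 11, 2] sum 64, len 8
Shortest qualifying length: 8.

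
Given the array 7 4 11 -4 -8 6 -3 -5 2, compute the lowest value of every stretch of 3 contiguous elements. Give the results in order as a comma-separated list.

4, -4, -8, -8, -8, -5, -5

[7, 4, 11] → min 4
[4, 11, -4] → min -4
[11, -4, -8] → min -8
[-4, -8, 6] → min -8
[-8, 6, -3] → min -8
[6, -3, -5] → min -5
[-3, -5, 2] → min -5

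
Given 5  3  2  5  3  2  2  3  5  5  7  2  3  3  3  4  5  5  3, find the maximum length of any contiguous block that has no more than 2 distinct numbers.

add 5: window [5] (1 distinct), len 1
add 3: window [5, 3] (2 distinct), len 2
add 2: window [3, 2] (2 distinct), len 2
add 5: window [2, 5] (2 distinct), len 2
add 3: window [5, 3] (2 distinct), len 2
add 2: window [3, 2] (2 distinct), len 2
add 2: window [3, 2, 2] (2 distinct), len 3
add 3: window [3, 2, 2, 3] (2 distinct), len 4
add 5: window [3, 5] (2 distinct), len 2
add 5: window [3, 5, 5] (2 distinct), len 3
add 7: window [5, 5, 7] (2 distinct), len 3
add 2: window [7, 2] (2 distinct), len 2
add 3: window [2, 3] (2 distinct), len 2
add 3: window [2, 3, 3] (2 distinct), len 3
add 3: window [2, 3, 3, 3] (2 distinct), len 4
add 4: window [3, 3, 3, 4] (2 distinct), len 4
add 5: window [4, 5] (2 distinct), len 2
add 5: window [4, 5, 5] (2 distinct), len 3
add 3: window [5, 5, 3] (2 distinct), len 3
Longest length with ≤2 distinct: 4.

4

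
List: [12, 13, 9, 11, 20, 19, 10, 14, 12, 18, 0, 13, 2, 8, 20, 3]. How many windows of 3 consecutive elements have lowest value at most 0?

(12, 13, 9) → min 9
(13, 9, 11) → min 9
(9, 11, 20) → min 9
(11, 20, 19) → min 11
(20, 19, 10) → min 10
(19, 10, 14) → min 10
(10, 14, 12) → min 10
(14, 12, 18) → min 12
(12, 18, 0) → min 0  ≤ 0 ✓
(18, 0, 13) → min 0  ≤ 0 ✓
(0, 13, 2) → min 0  ≤ 0 ✓
(13, 2, 8) → min 2
(2, 8, 20) → min 2
(8, 20, 3) → min 3
3 windows satisfy the condition.

3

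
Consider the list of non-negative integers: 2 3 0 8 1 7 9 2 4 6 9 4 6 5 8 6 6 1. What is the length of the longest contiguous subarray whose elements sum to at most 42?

10

[2] sum 2 len 1
[2, 3] sum 5 len 2
[2, 3, 0] sum 5 len 3
[2, 3, 0, 8] sum 13 len 4
[2, 3, 0, 8, 1] sum 14 len 5
[2, 3, 0, 8, 1, 7] sum 21 len 6
[2, 3, 0, 8, 1, 7, 9] sum 30 len 7
[2, 3, 0, 8, 1, 7, 9, 2] sum 32 len 8
[2, 3, 0, 8, 1, 7, 9, 2, 4] sum 36 len 9
[2, 3, 0, 8, 1, 7, 9, 2, 4, 6] sum 42 len 10
[1, 7, 9, 2, 4, 6, 9] sum 38 len 7
[1, 7, 9, 2, 4, 6, 9, 4] sum 42 len 8
[9, 2, 4, 6, 9, 4, 6] sum 40 len 7
[2, 4, 6, 9, 4, 6, 5] sum 36 len 7
[4, 6, 9, 4, 6, 5, 8] sum 42 len 7
[9, 4, 6, 5, 8, 6] sum 38 len 6
[4, 6, 5, 8, 6, 6] sum 35 len 6
[4, 6, 5, 8, 6, 6, 1] sum 36 len 7
Longest length seen: 10.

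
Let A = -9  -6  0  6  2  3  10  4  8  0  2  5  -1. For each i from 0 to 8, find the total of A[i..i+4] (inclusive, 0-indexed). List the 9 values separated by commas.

[-9, -6, 0, 6, 2] → sum -7
[-6, 0, 6, 2, 3] → sum 5
[0, 6, 2, 3, 10] → sum 21
[6, 2, 3, 10, 4] → sum 25
[2, 3, 10, 4, 8] → sum 27
[3, 10, 4, 8, 0] → sum 25
[10, 4, 8, 0, 2] → sum 24
[4, 8, 0, 2, 5] → sum 19
[8, 0, 2, 5, -1] → sum 14

-7, 5, 21, 25, 27, 25, 24, 19, 14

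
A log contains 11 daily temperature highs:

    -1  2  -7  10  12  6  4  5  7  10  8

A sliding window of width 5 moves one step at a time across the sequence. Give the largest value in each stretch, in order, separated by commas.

(-1, 2, -7, 10, 12) → max 12
(2, -7, 10, 12, 6) → max 12
(-7, 10, 12, 6, 4) → max 12
(10, 12, 6, 4, 5) → max 12
(12, 6, 4, 5, 7) → max 12
(6, 4, 5, 7, 10) → max 10
(4, 5, 7, 10, 8) → max 10

12, 12, 12, 12, 12, 10, 10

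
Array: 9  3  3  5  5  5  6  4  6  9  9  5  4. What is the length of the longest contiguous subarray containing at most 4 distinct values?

add 9: window [9] (1 distinct), len 1
add 3: window [9, 3] (2 distinct), len 2
add 3: window [9, 3, 3] (2 distinct), len 3
add 5: window [9, 3, 3, 5] (3 distinct), len 4
add 5: window [9, 3, 3, 5, 5] (3 distinct), len 5
add 5: window [9, 3, 3, 5, 5, 5] (3 distinct), len 6
add 6: window [9, 3, 3, 5, 5, 5, 6] (4 distinct), len 7
add 4: window [3, 3, 5, 5, 5, 6, 4] (4 distinct), len 7
add 6: window [3, 3, 5, 5, 5, 6, 4, 6] (4 distinct), len 8
add 9: window [5, 5, 5, 6, 4, 6, 9] (4 distinct), len 7
add 9: window [5, 5, 5, 6, 4, 6, 9, 9] (4 distinct), len 8
add 5: window [5, 5, 5, 6, 4, 6, 9, 9, 5] (4 distinct), len 9
add 4: window [5, 5, 5, 6, 4, 6, 9, 9, 5, 4] (4 distinct), len 10
Longest length with ≤4 distinct: 10.

10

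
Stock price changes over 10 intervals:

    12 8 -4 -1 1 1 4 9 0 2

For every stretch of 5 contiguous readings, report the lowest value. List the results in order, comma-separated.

Sliding a size-5 window across the 10 values:
[12, 8, -4, -1, 1] → min -4
[8, -4, -1, 1, 1] → min -4
[-4, -1, 1, 1, 4] → min -4
[-1, 1, 1, 4, 9] → min -1
[1, 1, 4, 9, 0] → min 0
[1, 4, 9, 0, 2] → min 0

-4, -4, -4, -1, 0, 0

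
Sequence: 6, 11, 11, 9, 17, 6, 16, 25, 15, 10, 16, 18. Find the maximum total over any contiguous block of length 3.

56

6 11 11 → sum 28
11 11 9 → sum 31
11 9 17 → sum 37
9 17 6 → sum 32
17 6 16 → sum 39
6 16 25 → sum 47
16 25 15 → sum 56
25 15 10 → sum 50
15 10 16 → sum 41
10 16 18 → sum 44
Maximum of these is 56.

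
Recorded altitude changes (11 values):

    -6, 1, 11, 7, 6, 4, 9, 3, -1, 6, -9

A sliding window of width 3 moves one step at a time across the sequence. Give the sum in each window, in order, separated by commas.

[-6, 1, 11] → sum 6
[1, 11, 7] → sum 19
[11, 7, 6] → sum 24
[7, 6, 4] → sum 17
[6, 4, 9] → sum 19
[4, 9, 3] → sum 16
[9, 3, -1] → sum 11
[3, -1, 6] → sum 8
[-1, 6, -9] → sum -4

6, 19, 24, 17, 19, 16, 11, 8, -4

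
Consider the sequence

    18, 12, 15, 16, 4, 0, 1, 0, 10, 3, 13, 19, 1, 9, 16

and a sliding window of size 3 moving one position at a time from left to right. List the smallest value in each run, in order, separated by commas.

12, 12, 4, 0, 0, 0, 0, 0, 3, 3, 1, 1, 1

18 12 15 → min 12
12 15 16 → min 12
15 16 4 → min 4
16 4 0 → min 0
4 0 1 → min 0
0 1 0 → min 0
1 0 10 → min 0
0 10 3 → min 0
10 3 13 → min 3
3 13 19 → min 3
13 19 1 → min 1
19 1 9 → min 1
1 9 16 → min 1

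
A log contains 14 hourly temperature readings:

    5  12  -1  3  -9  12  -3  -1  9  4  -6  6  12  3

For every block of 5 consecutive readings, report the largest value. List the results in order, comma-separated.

5 12 -1 3 -9 → max 12
12 -1 3 -9 12 → max 12
-1 3 -9 12 -3 → max 12
3 -9 12 -3 -1 → max 12
-9 12 -3 -1 9 → max 12
12 -3 -1 9 4 → max 12
-3 -1 9 4 -6 → max 9
-1 9 4 -6 6 → max 9
9 4 -6 6 12 → max 12
4 -6 6 12 3 → max 12

12, 12, 12, 12, 12, 12, 9, 9, 12, 12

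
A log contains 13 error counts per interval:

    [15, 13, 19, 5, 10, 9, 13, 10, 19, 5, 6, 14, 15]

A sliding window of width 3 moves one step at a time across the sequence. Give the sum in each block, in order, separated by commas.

47, 37, 34, 24, 32, 32, 42, 34, 30, 25, 35

15 13 19 → sum 47
13 19 5 → sum 37
19 5 10 → sum 34
5 10 9 → sum 24
10 9 13 → sum 32
9 13 10 → sum 32
13 10 19 → sum 42
10 19 5 → sum 34
19 5 6 → sum 30
5 6 14 → sum 25
6 14 15 → sum 35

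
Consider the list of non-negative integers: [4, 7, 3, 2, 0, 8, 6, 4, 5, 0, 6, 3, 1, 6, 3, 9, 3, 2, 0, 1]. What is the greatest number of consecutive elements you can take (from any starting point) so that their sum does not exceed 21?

6

Extend to the right; shrink from the left whenever the sum exceeds 21:
add 4: [4] sum 4, len 1
add 7: [4, 7] sum 11, len 2
add 3: [4, 7, 3] sum 14, len 3
add 2: [4, 7, 3, 2] sum 16, len 4
add 0: [4, 7, 3, 2, 0] sum 16, len 5
add 8: [7, 3, 2, 0, 8] sum 20, len 5
add 6: [3, 2, 0, 8, 6] sum 19, len 5
add 4: [2, 0, 8, 6, 4] sum 20, len 5
add 5: [6, 4, 5] sum 15, len 3
add 0: [6, 4, 5, 0] sum 15, len 4
add 6: [6, 4, 5, 0, 6] sum 21, len 5
add 3: [4, 5, 0, 6, 3] sum 18, len 5
add 1: [4, 5, 0, 6, 3, 1] sum 19, len 6
add 6: [5, 0, 6, 3, 1, 6] sum 21, len 6
add 3: [0, 6, 3, 1, 6, 3] sum 19, len 6
add 9: [1, 6, 3, 9] sum 19, len 4
add 3: [6, 3, 9, 3] sum 21, len 4
add 2: [3, 9, 3, 2] sum 17, len 4
add 0: [3, 9, 3, 2, 0] sum 17, len 5
add 1: [3, 9, 3, 2, 0, 1] sum 18, len 6
Longest length seen: 6.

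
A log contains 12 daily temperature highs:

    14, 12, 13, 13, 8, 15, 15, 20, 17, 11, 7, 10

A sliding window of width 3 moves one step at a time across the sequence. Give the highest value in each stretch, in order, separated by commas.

14, 13, 13, 15, 15, 20, 20, 20, 17, 11

(14, 12, 13) → max 14
(12, 13, 13) → max 13
(13, 13, 8) → max 13
(13, 8, 15) → max 15
(8, 15, 15) → max 15
(15, 15, 20) → max 20
(15, 20, 17) → max 20
(20, 17, 11) → max 20
(17, 11, 7) → max 17
(11, 7, 10) → max 11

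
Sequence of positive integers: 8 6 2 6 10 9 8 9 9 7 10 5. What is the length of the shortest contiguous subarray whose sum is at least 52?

add 8: running sum 8 < 52
add 6: running sum 14 < 52
add 2: running sum 16 < 52
add 6: running sum 22 < 52
add 10: running sum 32 < 52
add 9: running sum 41 < 52
add 8: running sum 49 < 52
add 9: shortest ending here [8, 6, 2, 6, 10, 9, 8, 9] sum 58, len 8
add 9: shortest ending here [2, 6, 10, 9, 8, 9, 9] sum 53, len 7
add 7: shortest ending here [10, 9, 8, 9, 9, 7] sum 52, len 6
add 10: shortest ending here [9, 8, 9, 9, 7, 10] sum 52, len 6
add 5: shortest ending here [9, 8, 9, 9, 7, 10, 5] sum 57, len 7
Shortest qualifying length: 6.

6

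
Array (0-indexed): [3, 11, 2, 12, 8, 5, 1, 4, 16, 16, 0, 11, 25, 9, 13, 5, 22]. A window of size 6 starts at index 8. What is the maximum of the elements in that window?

Elements at indices 8..13: 16, 16, 0, 11, 25, 9
max(16, 16, 0, 11, 25, 9) = 25

25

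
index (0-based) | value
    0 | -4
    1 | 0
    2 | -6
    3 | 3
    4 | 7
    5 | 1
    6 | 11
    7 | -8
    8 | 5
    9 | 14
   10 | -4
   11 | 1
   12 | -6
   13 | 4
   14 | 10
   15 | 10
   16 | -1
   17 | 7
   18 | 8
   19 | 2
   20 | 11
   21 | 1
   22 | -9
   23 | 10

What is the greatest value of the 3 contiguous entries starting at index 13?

10

Elements at indices 13..15: 4, 10, 10
max(4, 10, 10) = 10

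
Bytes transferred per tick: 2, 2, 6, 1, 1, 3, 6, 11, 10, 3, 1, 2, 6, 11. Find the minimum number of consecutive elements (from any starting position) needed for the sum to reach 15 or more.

2

add 2: running sum 2 < 15
add 2: running sum 4 < 15
add 6: running sum 10 < 15
add 1: running sum 11 < 15
add 1: running sum 12 < 15
add 3: shortest ending here [2, 2, 6, 1, 1, 3] sum 15, len 6
add 6: shortest ending here [6, 1, 1, 3, 6] sum 17, len 5
add 11: shortest ending here [6, 11] sum 17, len 2
add 10: shortest ending here [11, 10] sum 21, len 2
add 3: shortest ending here [11, 10, 3] sum 24, len 3
add 1: shortest ending here [11, 10, 3, 1] sum 25, len 4
add 2: shortest ending here [10, 3, 1, 2] sum 16, len 4
add 6: shortest ending here [10, 3, 1, 2, 6] sum 22, len 5
add 11: shortest ending here [6, 11] sum 17, len 2
Shortest qualifying length: 2.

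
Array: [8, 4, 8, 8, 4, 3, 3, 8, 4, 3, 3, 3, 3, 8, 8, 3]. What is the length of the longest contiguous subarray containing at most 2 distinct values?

7

add 8: window [8] (1 distinct), len 1
add 4: window [8, 4] (2 distinct), len 2
add 8: window [8, 4, 8] (2 distinct), len 3
add 8: window [8, 4, 8, 8] (2 distinct), len 4
add 4: window [8, 4, 8, 8, 4] (2 distinct), len 5
add 3: window [4, 3] (2 distinct), len 2
add 3: window [4, 3, 3] (2 distinct), len 3
add 8: window [3, 3, 8] (2 distinct), len 3
add 4: window [8, 4] (2 distinct), len 2
add 3: window [4, 3] (2 distinct), len 2
add 3: window [4, 3, 3] (2 distinct), len 3
add 3: window [4, 3, 3, 3] (2 distinct), len 4
add 3: window [4, 3, 3, 3, 3] (2 distinct), len 5
add 8: window [3, 3, 3, 3, 8] (2 distinct), len 5
add 8: window [3, 3, 3, 3, 8, 8] (2 distinct), len 6
add 3: window [3, 3, 3, 3, 8, 8, 3] (2 distinct), len 7
Longest length with ≤2 distinct: 7.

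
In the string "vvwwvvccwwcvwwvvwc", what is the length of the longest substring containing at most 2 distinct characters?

[v] 1 distinct, len 1
[v, v] 1 distinct, len 2
[v, v, w] 2 distinct, len 3
[v, v, w, w] 2 distinct, len 4
[v, v, w, w, v] 2 distinct, len 5
[v, v, w, w, v, v] 2 distinct, len 6
[v, v, c] 2 distinct, len 3
[v, v, c, c] 2 distinct, len 4
[c, c, w] 2 distinct, len 3
[c, c, w, w] 2 distinct, len 4
[c, c, w, w, c] 2 distinct, len 5
[c, v] 2 distinct, len 2
[v, w] 2 distinct, len 2
[v, w, w] 2 distinct, len 3
[v, w, w, v] 2 distinct, len 4
[v, w, w, v, v] 2 distinct, len 5
[v, w, w, v, v, w] 2 distinct, len 6
[w, c] 2 distinct, len 2
Longest length with ≤2 distinct: 6.

6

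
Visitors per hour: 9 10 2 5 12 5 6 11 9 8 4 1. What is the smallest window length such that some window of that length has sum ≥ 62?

add 9: running sum 9 < 62
add 10: running sum 19 < 62
add 2: running sum 21 < 62
add 5: running sum 26 < 62
add 12: running sum 38 < 62
add 5: running sum 43 < 62
add 6: running sum 49 < 62
add 11: running sum 60 < 62
add 9: shortest ending here [9, 10, 2, 5, 12, 5, 6, 11, 9] sum 69, len 9
add 8: shortest ending here [10, 2, 5, 12, 5, 6, 11, 9, 8] sum 68, len 9
add 4: shortest ending here [2, 5, 12, 5, 6, 11, 9, 8, 4] sum 62, len 9
add 1: shortest ending here [2, 5, 12, 5, 6, 11, 9, 8, 4, 1] sum 63, len 10
Shortest qualifying length: 9.

9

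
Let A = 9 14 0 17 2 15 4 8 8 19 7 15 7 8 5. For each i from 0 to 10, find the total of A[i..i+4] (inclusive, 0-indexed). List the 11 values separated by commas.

Sliding a size-5 window across the 15 values:
9 14 0 17 2 → sum 42
14 0 17 2 15 → sum 48
0 17 2 15 4 → sum 38
17 2 15 4 8 → sum 46
2 15 4 8 8 → sum 37
15 4 8 8 19 → sum 54
4 8 8 19 7 → sum 46
8 8 19 7 15 → sum 57
8 19 7 15 7 → sum 56
19 7 15 7 8 → sum 56
7 15 7 8 5 → sum 42

42, 48, 38, 46, 37, 54, 46, 57, 56, 56, 42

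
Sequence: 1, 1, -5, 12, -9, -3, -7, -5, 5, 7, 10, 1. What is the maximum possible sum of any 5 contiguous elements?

Each size-5 window and its sum:
[1, 1, -5, 12, -9] → sum 0
[1, -5, 12, -9, -3] → sum -4
[-5, 12, -9, -3, -7] → sum -12
[12, -9, -3, -7, -5] → sum -12
[-9, -3, -7, -5, 5] → sum -19
[-3, -7, -5, 5, 7] → sum -3
[-7, -5, 5, 7, 10] → sum 10
[-5, 5, 7, 10, 1] → sum 18
Maximum of these is 18.

18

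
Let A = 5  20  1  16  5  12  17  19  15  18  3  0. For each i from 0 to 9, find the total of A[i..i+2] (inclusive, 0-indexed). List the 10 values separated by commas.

26, 37, 22, 33, 34, 48, 51, 52, 36, 21

5 20 1 → sum 26
20 1 16 → sum 37
1 16 5 → sum 22
16 5 12 → sum 33
5 12 17 → sum 34
12 17 19 → sum 48
17 19 15 → sum 51
19 15 18 → sum 52
15 18 3 → sum 36
18 3 0 → sum 21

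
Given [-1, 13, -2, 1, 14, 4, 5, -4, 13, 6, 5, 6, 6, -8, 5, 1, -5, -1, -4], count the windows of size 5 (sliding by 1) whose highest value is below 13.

6

[-1, 13, -2, 1, 14] → max 14
[13, -2, 1, 14, 4] → max 14
[-2, 1, 14, 4, 5] → max 14
[1, 14, 4, 5, -4] → max 14
[14, 4, 5, -4, 13] → max 14
[4, 5, -4, 13, 6] → max 13
[5, -4, 13, 6, 5] → max 13
[-4, 13, 6, 5, 6] → max 13
[13, 6, 5, 6, 6] → max 13
[6, 5, 6, 6, -8] → max 6  < 13 ✓
[5, 6, 6, -8, 5] → max 6  < 13 ✓
[6, 6, -8, 5, 1] → max 6  < 13 ✓
[6, -8, 5, 1, -5] → max 6  < 13 ✓
[-8, 5, 1, -5, -1] → max 5  < 13 ✓
[5, 1, -5, -1, -4] → max 5  < 13 ✓
6 windows satisfy the condition.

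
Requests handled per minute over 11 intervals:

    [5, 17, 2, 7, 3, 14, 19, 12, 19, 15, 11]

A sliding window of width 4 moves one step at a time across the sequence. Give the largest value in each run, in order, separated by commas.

17, 17, 14, 19, 19, 19, 19, 19

Sliding a size-4 window across the 11 values:
(5, 17, 2, 7) → max 17
(17, 2, 7, 3) → max 17
(2, 7, 3, 14) → max 14
(7, 3, 14, 19) → max 19
(3, 14, 19, 12) → max 19
(14, 19, 12, 19) → max 19
(19, 12, 19, 15) → max 19
(12, 19, 15, 11) → max 19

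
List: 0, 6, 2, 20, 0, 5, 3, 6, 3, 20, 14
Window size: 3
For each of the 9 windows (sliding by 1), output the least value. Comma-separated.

0 6 2 → min 0
6 2 20 → min 2
2 20 0 → min 0
20 0 5 → min 0
0 5 3 → min 0
5 3 6 → min 3
3 6 3 → min 3
6 3 20 → min 3
3 20 14 → min 3

0, 2, 0, 0, 0, 3, 3, 3, 3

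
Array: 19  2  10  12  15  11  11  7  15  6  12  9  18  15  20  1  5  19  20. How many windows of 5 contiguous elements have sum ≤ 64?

[19, 2, 10, 12, 15] → sum 58  ≤ 64 ✓
[2, 10, 12, 15, 11] → sum 50  ≤ 64 ✓
[10, 12, 15, 11, 11] → sum 59  ≤ 64 ✓
[12, 15, 11, 11, 7] → sum 56  ≤ 64 ✓
[15, 11, 11, 7, 15] → sum 59  ≤ 64 ✓
[11, 11, 7, 15, 6] → sum 50  ≤ 64 ✓
[11, 7, 15, 6, 12] → sum 51  ≤ 64 ✓
[7, 15, 6, 12, 9] → sum 49  ≤ 64 ✓
[15, 6, 12, 9, 18] → sum 60  ≤ 64 ✓
[6, 12, 9, 18, 15] → sum 60  ≤ 64 ✓
[12, 9, 18, 15, 20] → sum 74
[9, 18, 15, 20, 1] → sum 63  ≤ 64 ✓
[18, 15, 20, 1, 5] → sum 59  ≤ 64 ✓
[15, 20, 1, 5, 19] → sum 60  ≤ 64 ✓
[20, 1, 5, 19, 20] → sum 65
13 windows satisfy the condition.

13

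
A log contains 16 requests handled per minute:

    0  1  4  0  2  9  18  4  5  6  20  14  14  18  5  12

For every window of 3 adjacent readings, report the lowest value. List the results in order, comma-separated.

0, 0, 0, 0, 2, 4, 4, 4, 5, 6, 14, 14, 5, 5

0 1 4 → min 0
1 4 0 → min 0
4 0 2 → min 0
0 2 9 → min 0
2 9 18 → min 2
9 18 4 → min 4
18 4 5 → min 4
4 5 6 → min 4
5 6 20 → min 5
6 20 14 → min 6
20 14 14 → min 14
14 14 18 → min 14
14 18 5 → min 5
18 5 12 → min 5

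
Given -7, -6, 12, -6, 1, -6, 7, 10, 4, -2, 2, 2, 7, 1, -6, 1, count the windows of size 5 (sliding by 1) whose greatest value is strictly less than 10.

[-7, -6, 12, -6, 1] → max 12
[-6, 12, -6, 1, -6] → max 12
[12, -6, 1, -6, 7] → max 12
[-6, 1, -6, 7, 10] → max 10
[1, -6, 7, 10, 4] → max 10
[-6, 7, 10, 4, -2] → max 10
[7, 10, 4, -2, 2] → max 10
[10, 4, -2, 2, 2] → max 10
[4, -2, 2, 2, 7] → max 7  < 10 ✓
[-2, 2, 2, 7, 1] → max 7  < 10 ✓
[2, 2, 7, 1, -6] → max 7  < 10 ✓
[2, 7, 1, -6, 1] → max 7  < 10 ✓
4 windows satisfy the condition.

4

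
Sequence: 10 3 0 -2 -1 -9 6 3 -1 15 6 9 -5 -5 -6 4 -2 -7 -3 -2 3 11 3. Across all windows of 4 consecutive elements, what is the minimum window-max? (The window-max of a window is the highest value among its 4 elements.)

(10, 3, 0, -2) → max 10
(3, 0, -2, -1) → max 3
(0, -2, -1, -9) → max 0
(-2, -1, -9, 6) → max 6
(-1, -9, 6, 3) → max 6
(-9, 6, 3, -1) → max 6
(6, 3, -1, 15) → max 15
(3, -1, 15, 6) → max 15
(-1, 15, 6, 9) → max 15
(15, 6, 9, -5) → max 15
(6, 9, -5, -5) → max 9
(9, -5, -5, -6) → max 9
(-5, -5, -6, 4) → max 4
(-5, -6, 4, -2) → max 4
(-6, 4, -2, -7) → max 4
(4, -2, -7, -3) → max 4
(-2, -7, -3, -2) → max -2
(-7, -3, -2, 3) → max 3
(-3, -2, 3, 11) → max 11
(-2, 3, 11, 3) → max 11
Minimum of these is -2.

-2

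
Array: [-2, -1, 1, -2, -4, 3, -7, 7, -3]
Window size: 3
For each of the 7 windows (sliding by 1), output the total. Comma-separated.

-2, -2, -5, -3, -8, 3, -3

[-2, -1, 1] → sum -2
[-1, 1, -2] → sum -2
[1, -2, -4] → sum -5
[-2, -4, 3] → sum -3
[-4, 3, -7] → sum -8
[3, -7, 7] → sum 3
[-7, 7, -3] → sum -3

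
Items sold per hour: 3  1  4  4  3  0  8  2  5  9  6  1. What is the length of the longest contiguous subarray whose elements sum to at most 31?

add 3: [3] sum 3, len 1
add 1: [3, 1] sum 4, len 2
add 4: [3, 1, 4] sum 8, len 3
add 4: [3, 1, 4, 4] sum 12, len 4
add 3: [3, 1, 4, 4, 3] sum 15, len 5
add 0: [3, 1, 4, 4, 3, 0] sum 15, len 6
add 8: [3, 1, 4, 4, 3, 0, 8] sum 23, len 7
add 2: [3, 1, 4, 4, 3, 0, 8, 2] sum 25, len 8
add 5: [3, 1, 4, 4, 3, 0, 8, 2, 5] sum 30, len 9
add 9: [4, 3, 0, 8, 2, 5, 9] sum 31, len 7
add 6: [0, 8, 2, 5, 9, 6] sum 30, len 6
add 1: [0, 8, 2, 5, 9, 6, 1] sum 31, len 7
Longest length seen: 9.

9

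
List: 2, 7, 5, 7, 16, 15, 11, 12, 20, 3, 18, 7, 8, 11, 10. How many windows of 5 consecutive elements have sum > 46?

10

(2, 7, 5, 7, 16) → sum 37
(7, 5, 7, 16, 15) → sum 50  > 46 ✓
(5, 7, 16, 15, 11) → sum 54  > 46 ✓
(7, 16, 15, 11, 12) → sum 61  > 46 ✓
(16, 15, 11, 12, 20) → sum 74  > 46 ✓
(15, 11, 12, 20, 3) → sum 61  > 46 ✓
(11, 12, 20, 3, 18) → sum 64  > 46 ✓
(12, 20, 3, 18, 7) → sum 60  > 46 ✓
(20, 3, 18, 7, 8) → sum 56  > 46 ✓
(3, 18, 7, 8, 11) → sum 47  > 46 ✓
(18, 7, 8, 11, 10) → sum 54  > 46 ✓
10 windows satisfy the condition.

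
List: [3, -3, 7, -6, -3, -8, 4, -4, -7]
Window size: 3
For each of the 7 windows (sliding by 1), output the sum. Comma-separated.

[3, -3, 7] → sum 7
[-3, 7, -6] → sum -2
[7, -6, -3] → sum -2
[-6, -3, -8] → sum -17
[-3, -8, 4] → sum -7
[-8, 4, -4] → sum -8
[4, -4, -7] → sum -7

7, -2, -2, -17, -7, -8, -7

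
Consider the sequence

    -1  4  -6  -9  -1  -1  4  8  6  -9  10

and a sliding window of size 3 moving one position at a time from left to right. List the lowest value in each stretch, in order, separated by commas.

-6, -9, -9, -9, -1, -1, 4, -9, -9

(-1, 4, -6) → min -6
(4, -6, -9) → min -9
(-6, -9, -1) → min -9
(-9, -1, -1) → min -9
(-1, -1, 4) → min -1
(-1, 4, 8) → min -1
(4, 8, 6) → min 4
(8, 6, -9) → min -9
(6, -9, 10) → min -9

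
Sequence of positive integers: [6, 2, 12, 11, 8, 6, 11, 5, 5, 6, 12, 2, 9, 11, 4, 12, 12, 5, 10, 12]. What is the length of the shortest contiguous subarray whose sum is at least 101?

13

add 6: running sum 6 < 101
add 2: running sum 8 < 101
add 12: running sum 20 < 101
add 11: running sum 31 < 101
add 8: running sum 39 < 101
add 6: running sum 45 < 101
add 11: running sum 56 < 101
add 5: running sum 61 < 101
add 5: running sum 66 < 101
add 6: running sum 72 < 101
add 12: running sum 84 < 101
add 2: running sum 86 < 101
add 9: running sum 95 < 101
end 13: [6, 2, 12, 11, 8, 6, 11, 5, 5, 6, 12, 2, 9, 11] sum 106, len 14
end 14: [12, 11, 8, 6, 11, 5, 5, 6, 12, 2, 9, 11, 4] sum 102, len 13
end 15: [11, 8, 6, 11, 5, 5, 6, 12, 2, 9, 11, 4, 12] sum 102, len 13
end 16: [8, 6, 11, 5, 5, 6, 12, 2, 9, 11, 4, 12, 12] sum 103, len 13
end 17: [8, 6, 11, 5, 5, 6, 12, 2, 9, 11, 4, 12, 12, 5] sum 108, len 14
end 18: [11, 5, 5, 6, 12, 2, 9, 11, 4, 12, 12, 5, 10] sum 104, len 13
end 19: [5, 5, 6, 12, 2, 9, 11, 4, 12, 12, 5, 10, 12] sum 105, len 13
Shortest qualifying length: 13.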